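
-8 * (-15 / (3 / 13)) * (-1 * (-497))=258440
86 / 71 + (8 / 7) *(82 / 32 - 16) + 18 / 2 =-5115 / 994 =-5.15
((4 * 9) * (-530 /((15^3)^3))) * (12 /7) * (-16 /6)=13568 /5980078125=0.00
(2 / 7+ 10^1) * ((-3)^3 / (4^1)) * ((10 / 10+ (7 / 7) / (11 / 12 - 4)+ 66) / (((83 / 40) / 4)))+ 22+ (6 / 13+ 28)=-2479738928 / 279461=-8873.29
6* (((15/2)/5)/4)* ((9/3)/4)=27/16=1.69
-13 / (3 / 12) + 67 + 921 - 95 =841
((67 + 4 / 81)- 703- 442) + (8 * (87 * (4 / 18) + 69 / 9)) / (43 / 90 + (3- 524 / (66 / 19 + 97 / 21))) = -1559811828742 / 1442299203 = -1081.48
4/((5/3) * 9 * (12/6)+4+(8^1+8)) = 2/25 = 0.08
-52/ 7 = -7.43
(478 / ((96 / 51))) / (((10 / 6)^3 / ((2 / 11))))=109701 / 11000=9.97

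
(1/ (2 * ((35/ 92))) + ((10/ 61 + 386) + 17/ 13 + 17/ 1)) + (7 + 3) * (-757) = -7164.21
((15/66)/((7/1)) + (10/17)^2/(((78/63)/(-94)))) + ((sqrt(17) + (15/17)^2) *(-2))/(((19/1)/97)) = -194 *sqrt(17)/19 - 375826585/10992982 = -76.29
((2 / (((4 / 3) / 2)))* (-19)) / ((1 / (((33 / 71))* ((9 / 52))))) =-16929 / 3692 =-4.59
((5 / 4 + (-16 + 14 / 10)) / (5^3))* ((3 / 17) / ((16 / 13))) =-0.02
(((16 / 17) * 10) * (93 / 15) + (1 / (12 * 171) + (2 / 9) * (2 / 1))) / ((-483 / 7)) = -2051105 / 2406996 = -0.85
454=454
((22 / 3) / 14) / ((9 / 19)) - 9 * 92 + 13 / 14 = -312215 / 378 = -825.97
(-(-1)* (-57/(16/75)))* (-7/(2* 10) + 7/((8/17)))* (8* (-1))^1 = 496755/16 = 31047.19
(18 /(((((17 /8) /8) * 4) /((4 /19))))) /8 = 144 /323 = 0.45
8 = 8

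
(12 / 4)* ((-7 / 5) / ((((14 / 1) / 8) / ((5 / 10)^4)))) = -3 / 20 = -0.15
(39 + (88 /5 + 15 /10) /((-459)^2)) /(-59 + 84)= 82165781 /52670250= 1.56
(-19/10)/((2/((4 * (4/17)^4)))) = -4864/417605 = -0.01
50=50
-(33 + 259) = -292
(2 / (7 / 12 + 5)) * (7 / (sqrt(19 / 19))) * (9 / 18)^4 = 21 / 134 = 0.16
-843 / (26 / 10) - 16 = -4423 / 13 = -340.23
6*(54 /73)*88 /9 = 3168 /73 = 43.40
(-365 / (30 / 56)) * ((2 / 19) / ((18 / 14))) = -55.78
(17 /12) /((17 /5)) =0.42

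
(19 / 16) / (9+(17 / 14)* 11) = 133 / 2504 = 0.05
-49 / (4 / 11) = -539 / 4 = -134.75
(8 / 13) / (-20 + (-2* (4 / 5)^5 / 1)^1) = -0.03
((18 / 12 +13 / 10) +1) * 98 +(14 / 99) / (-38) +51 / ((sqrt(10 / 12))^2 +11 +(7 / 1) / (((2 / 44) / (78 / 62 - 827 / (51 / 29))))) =31989292903495 / 85901378211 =372.40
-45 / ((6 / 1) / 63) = -945 / 2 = -472.50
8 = 8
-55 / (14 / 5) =-275 / 14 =-19.64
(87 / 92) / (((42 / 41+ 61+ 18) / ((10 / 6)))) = 5945 / 301852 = 0.02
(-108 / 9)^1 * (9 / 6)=-18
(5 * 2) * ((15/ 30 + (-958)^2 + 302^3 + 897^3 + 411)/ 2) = 7501960565/ 2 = 3750980282.50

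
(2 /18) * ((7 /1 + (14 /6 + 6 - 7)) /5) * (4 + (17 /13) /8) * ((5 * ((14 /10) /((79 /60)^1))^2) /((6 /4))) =2121700 /730197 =2.91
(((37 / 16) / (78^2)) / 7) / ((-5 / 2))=-0.00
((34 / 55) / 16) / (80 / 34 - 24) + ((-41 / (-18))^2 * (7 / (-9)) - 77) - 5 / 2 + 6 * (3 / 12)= -82.04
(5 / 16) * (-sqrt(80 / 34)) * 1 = -5 * sqrt(170) / 136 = -0.48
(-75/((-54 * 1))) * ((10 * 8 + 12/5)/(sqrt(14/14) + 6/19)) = 3914/45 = 86.98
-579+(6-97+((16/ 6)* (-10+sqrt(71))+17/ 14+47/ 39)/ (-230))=-28041787/ 41860-4* sqrt(71)/ 345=-669.99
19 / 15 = 1.27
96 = 96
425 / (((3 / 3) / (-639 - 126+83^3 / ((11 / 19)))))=4613603650 / 11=419418513.64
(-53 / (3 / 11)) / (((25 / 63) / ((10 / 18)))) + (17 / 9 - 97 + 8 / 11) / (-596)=-20054597 / 73755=-271.91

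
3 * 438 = 1314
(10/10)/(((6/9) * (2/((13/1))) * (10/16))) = 78/5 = 15.60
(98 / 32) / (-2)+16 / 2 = 207 / 32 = 6.47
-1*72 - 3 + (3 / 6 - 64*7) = -1045 / 2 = -522.50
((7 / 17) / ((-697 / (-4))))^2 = 784 / 140398801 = 0.00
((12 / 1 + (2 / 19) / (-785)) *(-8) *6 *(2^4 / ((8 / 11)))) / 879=-63000256 / 4370095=-14.42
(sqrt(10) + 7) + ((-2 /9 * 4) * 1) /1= sqrt(10) + 55 /9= 9.27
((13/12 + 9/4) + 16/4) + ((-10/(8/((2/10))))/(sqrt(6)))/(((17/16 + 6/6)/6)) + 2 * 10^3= 6022/3-4 * sqrt(6)/33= 2007.04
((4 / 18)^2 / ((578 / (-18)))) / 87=-4 / 226287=-0.00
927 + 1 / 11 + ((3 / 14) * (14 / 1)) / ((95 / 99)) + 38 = 1011787 / 1045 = 968.22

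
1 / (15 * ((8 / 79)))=79 / 120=0.66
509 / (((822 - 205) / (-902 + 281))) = -316089 / 617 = -512.30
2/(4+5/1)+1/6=7/18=0.39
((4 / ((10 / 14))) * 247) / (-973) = -988 / 695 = -1.42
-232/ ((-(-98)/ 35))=-580/ 7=-82.86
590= 590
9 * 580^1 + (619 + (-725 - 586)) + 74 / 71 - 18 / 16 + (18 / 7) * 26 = 4594.77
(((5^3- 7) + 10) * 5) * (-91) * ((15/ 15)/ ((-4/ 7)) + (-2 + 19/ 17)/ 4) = 1951040/ 17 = 114767.06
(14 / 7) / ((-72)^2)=1 / 2592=0.00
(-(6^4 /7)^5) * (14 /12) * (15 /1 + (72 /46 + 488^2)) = -3337885582337313865728 /55223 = -60443756810338334.86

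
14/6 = 7/3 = 2.33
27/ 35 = 0.77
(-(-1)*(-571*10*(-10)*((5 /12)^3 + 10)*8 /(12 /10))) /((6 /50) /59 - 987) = -1832365765625 /471686328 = -3884.71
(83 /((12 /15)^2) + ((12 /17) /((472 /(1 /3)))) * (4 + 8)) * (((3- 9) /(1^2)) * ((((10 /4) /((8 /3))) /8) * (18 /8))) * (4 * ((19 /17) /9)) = -1779529455 /17460224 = -101.92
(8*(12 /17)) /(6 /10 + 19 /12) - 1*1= 3533 /2227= 1.59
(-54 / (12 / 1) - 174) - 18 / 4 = -183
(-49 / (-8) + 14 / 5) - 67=-2323 / 40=-58.08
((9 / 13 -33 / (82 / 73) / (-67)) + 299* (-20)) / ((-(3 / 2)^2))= 854045594 / 321399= 2657.28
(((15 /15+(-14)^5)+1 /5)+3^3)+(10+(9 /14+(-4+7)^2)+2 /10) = -37644317 /70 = -537775.96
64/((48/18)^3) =27/8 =3.38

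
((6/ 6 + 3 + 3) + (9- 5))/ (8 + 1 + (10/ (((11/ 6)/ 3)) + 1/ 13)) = 0.43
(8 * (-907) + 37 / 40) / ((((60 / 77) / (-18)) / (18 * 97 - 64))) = 56378027013 / 200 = 281890135.06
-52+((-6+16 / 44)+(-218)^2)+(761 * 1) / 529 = 276215141 / 5819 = 47467.80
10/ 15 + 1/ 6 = 5/ 6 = 0.83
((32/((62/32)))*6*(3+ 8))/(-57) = -11264/589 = -19.12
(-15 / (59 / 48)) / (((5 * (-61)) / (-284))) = -40896 / 3599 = -11.36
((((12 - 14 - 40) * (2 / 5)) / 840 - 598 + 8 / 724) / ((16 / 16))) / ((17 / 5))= -5411981 / 30770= -175.88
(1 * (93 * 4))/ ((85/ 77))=28644/ 85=336.99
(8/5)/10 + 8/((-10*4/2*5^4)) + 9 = 28623/3125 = 9.16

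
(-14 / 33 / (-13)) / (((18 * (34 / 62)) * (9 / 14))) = 3038 / 590733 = 0.01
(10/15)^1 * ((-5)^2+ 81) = 212/3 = 70.67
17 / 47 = 0.36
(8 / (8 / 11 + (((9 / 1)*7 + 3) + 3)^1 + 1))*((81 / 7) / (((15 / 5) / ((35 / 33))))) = 180 / 389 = 0.46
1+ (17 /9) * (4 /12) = 1.63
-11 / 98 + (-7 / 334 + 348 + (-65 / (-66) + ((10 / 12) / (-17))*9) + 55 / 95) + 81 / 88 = 244160381279 / 697780776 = 349.91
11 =11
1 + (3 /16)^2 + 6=1801 /256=7.04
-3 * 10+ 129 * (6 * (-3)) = -2352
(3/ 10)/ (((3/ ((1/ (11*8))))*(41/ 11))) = 1/ 3280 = 0.00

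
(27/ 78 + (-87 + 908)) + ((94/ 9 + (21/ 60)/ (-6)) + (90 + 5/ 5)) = 4318387/ 4680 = 922.73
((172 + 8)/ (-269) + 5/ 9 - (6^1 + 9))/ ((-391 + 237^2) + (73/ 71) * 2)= -1298945/ 4794044832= -0.00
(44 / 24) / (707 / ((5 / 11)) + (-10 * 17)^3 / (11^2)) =-6655 / 141743898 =-0.00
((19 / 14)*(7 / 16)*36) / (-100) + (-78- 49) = -101771 / 800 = -127.21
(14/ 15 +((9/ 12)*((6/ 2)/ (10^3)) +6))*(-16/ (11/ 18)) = -249681/ 1375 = -181.59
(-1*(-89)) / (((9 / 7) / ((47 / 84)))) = 4183 / 108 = 38.73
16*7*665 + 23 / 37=2755783 / 37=74480.62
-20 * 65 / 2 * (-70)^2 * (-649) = 2067065000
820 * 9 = 7380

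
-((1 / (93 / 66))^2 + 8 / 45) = -29468 / 43245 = -0.68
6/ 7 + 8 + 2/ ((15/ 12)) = 366/ 35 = 10.46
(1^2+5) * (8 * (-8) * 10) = -3840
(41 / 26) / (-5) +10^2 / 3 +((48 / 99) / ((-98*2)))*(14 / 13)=330483 / 10010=33.02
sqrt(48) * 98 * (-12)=-8147.57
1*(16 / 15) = 16 / 15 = 1.07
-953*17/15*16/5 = -259216/75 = -3456.21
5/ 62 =0.08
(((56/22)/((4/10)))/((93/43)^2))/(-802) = -64715/38150739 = -0.00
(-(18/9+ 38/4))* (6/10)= -69/10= -6.90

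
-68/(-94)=34/47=0.72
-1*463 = -463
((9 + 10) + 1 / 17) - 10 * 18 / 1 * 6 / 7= -135.23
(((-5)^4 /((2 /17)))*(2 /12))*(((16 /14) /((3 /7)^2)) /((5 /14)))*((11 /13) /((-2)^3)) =-1145375 /702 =-1631.59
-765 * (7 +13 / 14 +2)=-106335 / 14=-7595.36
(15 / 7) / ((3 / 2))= 10 / 7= 1.43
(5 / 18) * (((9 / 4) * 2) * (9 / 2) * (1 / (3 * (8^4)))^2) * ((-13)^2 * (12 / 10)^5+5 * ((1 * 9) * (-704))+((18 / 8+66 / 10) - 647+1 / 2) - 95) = -399901549 / 335544320000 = -0.00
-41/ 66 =-0.62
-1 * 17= -17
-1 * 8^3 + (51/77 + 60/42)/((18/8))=-50596/99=-511.07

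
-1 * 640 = -640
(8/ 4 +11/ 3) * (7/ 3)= 13.22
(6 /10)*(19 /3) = 19 /5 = 3.80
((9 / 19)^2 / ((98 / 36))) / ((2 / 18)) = 13122 / 17689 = 0.74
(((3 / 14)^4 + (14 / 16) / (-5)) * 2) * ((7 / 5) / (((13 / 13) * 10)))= -33209 / 686000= -0.05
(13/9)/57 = 13/513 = 0.03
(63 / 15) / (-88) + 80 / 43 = 34297 / 18920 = 1.81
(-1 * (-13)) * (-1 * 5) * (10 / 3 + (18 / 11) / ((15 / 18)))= -11362 / 33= -344.30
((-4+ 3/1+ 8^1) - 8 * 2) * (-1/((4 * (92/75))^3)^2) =0.00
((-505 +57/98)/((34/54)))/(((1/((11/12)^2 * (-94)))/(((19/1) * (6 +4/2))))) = 9618338.44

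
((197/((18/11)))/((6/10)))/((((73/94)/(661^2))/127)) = 28257478999915/1971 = 14336620497.17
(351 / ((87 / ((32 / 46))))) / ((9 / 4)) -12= -10.75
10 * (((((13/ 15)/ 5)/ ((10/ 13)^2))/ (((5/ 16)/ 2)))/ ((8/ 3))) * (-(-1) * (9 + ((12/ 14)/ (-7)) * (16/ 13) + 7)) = 3412448/ 30625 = 111.43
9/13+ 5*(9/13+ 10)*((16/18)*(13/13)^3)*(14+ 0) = 77921/117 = 665.99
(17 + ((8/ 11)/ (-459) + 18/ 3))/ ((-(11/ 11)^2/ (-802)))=93127438/ 5049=18444.73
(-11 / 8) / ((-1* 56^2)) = 11 / 25088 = 0.00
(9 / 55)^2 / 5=81 / 15125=0.01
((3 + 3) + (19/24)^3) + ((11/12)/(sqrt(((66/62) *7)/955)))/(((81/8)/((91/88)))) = 13 *sqrt(6838755)/32076 + 89803/13824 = 7.56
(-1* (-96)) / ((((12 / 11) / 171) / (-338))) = -5086224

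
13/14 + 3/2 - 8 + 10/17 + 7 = 240/119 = 2.02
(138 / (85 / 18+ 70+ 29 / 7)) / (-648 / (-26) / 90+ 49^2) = 1130220 / 1550996771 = 0.00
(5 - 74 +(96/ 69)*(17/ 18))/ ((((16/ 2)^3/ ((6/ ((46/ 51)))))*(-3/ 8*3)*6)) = 238187/ 1828224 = 0.13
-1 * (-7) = 7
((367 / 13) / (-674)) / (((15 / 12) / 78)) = -4404 / 1685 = -2.61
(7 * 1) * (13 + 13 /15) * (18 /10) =174.72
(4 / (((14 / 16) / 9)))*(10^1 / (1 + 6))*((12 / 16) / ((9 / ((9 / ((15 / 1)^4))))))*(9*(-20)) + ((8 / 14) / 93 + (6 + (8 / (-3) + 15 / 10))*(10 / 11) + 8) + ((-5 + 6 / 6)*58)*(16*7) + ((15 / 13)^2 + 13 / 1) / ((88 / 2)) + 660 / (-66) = -3668345514661 / 141191050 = -25981.43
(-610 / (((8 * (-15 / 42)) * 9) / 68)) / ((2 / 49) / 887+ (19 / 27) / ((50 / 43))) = 94649375100 / 35511971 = 2665.28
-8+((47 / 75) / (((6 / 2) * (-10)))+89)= 182203 / 2250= 80.98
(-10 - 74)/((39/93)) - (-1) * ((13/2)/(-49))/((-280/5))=-14290583/71344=-200.31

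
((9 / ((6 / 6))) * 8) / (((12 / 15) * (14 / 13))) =585 / 7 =83.57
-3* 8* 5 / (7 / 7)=-120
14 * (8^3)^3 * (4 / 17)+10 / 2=7516192853 / 17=442128991.35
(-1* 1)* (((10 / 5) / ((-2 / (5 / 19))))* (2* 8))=80 / 19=4.21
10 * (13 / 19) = 130 / 19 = 6.84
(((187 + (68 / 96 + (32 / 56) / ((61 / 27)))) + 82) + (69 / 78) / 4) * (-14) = -3782.55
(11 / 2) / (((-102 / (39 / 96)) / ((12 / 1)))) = -143 / 544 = -0.26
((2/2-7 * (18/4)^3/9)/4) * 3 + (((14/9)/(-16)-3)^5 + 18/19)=-12369793718029/36763435008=-336.47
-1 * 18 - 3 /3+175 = 156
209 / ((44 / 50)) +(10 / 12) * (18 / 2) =245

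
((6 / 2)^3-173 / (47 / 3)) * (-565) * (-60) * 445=240726063.83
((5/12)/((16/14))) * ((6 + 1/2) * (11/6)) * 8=5005/144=34.76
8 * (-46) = -368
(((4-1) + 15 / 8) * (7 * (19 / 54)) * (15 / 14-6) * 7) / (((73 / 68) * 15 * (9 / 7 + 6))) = -278369 / 78840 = -3.53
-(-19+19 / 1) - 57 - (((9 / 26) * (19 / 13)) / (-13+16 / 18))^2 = -77370347469 / 1357332964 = -57.00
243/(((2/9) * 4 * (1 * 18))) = 243/16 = 15.19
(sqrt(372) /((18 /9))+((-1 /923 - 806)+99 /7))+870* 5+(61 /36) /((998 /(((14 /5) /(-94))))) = sqrt(93)+194099263595473 /54550739880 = 3567.79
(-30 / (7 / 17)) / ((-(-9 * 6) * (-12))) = 85 / 756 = 0.11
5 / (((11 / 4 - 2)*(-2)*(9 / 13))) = -130 / 27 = -4.81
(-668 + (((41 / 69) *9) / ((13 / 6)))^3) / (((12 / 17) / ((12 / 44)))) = -252.28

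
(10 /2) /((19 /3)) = 15 /19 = 0.79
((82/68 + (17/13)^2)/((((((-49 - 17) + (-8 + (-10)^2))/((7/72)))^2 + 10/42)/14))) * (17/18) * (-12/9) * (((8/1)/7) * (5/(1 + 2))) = -21893200/15990557427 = -0.00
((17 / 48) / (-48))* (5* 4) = -85 / 576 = -0.15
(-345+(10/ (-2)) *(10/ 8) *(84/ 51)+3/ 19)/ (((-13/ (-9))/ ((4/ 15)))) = -1376508/ 20995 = -65.56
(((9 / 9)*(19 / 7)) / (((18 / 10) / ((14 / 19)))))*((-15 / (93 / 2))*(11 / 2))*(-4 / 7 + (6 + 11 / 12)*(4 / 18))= -100375 / 52731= -1.90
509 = 509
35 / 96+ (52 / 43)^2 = 324299 / 177504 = 1.83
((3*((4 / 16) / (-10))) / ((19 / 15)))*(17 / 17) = -0.06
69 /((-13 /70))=-371.54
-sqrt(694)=-26.34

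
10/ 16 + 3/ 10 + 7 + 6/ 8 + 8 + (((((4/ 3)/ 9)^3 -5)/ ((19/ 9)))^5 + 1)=-280504569380395491628053989/ 4955322351523523020119720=-56.61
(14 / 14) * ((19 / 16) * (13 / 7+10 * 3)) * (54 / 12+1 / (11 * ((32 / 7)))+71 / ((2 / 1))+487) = 19937.35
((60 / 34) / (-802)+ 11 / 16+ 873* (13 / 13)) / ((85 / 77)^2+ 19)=565001701187 / 13075115072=43.21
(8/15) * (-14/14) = -0.53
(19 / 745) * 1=0.03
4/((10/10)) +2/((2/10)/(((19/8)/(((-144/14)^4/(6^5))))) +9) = 4.22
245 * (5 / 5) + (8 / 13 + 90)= 4363 / 13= 335.62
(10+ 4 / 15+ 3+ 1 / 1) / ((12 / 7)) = 749 / 90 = 8.32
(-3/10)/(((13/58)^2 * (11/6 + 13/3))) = -0.97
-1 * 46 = -46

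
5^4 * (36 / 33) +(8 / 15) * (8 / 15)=1688204 / 2475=682.10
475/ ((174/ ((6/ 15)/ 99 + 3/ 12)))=47785/ 68904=0.69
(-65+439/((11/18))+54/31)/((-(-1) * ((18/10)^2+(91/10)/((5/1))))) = 11169550/86273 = 129.47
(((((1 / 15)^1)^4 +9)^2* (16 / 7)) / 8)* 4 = 1660760415008 / 17940234375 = 92.57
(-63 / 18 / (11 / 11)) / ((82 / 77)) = -539 / 164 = -3.29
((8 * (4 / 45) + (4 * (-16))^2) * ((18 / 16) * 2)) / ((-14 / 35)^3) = -144025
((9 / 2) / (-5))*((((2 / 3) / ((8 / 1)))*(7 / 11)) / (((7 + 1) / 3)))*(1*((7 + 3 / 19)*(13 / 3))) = -4641 / 8360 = -0.56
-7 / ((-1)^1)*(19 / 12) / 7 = 19 / 12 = 1.58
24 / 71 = 0.34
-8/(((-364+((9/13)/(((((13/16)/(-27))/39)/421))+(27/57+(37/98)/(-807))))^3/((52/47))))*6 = 18605196963603089300418048/18936494618284758674649180340980694641107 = 0.00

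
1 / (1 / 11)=11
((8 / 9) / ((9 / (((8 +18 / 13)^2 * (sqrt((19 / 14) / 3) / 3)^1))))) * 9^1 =59536 * sqrt(798) / 95823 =17.55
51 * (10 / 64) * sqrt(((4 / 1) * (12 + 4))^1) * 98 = 12495 / 2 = 6247.50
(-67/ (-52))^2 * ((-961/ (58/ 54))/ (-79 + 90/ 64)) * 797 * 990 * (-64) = -11763599842494720/ 12169183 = -966671291.12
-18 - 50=-68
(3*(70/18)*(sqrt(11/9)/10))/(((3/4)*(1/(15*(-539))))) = -37730*sqrt(11)/9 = -13904.03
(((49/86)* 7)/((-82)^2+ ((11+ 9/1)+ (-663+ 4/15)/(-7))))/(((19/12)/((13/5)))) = 561834/586655837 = 0.00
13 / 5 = 2.60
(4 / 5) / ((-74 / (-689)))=1378 / 185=7.45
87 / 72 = 29 / 24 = 1.21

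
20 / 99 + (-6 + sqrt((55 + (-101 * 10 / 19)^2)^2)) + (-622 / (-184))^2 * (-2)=2852.11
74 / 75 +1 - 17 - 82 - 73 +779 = 45674 / 75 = 608.99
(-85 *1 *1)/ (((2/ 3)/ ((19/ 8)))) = -4845/ 16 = -302.81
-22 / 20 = -1.10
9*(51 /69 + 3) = 774 /23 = 33.65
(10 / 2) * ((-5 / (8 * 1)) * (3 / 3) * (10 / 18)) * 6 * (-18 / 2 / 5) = 75 / 4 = 18.75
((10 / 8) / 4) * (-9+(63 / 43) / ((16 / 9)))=-28125 / 11008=-2.55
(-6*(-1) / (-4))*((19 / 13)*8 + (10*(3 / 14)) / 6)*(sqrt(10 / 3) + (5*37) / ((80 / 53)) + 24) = -2203965 / 832 -2193*sqrt(30) / 364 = -2682.00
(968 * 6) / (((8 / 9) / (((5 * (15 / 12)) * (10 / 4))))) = 408375 / 4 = 102093.75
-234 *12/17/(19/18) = -50544/323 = -156.48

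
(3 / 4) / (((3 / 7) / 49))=85.75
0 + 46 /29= 46 /29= 1.59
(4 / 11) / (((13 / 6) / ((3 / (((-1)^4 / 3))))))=216 / 143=1.51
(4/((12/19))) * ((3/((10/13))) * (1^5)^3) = 247/10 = 24.70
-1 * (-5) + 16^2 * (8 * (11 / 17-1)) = -12203 / 17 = -717.82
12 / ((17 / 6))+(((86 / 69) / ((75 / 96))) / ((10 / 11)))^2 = 7.31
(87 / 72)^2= 841 / 576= 1.46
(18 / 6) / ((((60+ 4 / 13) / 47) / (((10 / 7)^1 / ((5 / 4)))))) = 1833 / 686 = 2.67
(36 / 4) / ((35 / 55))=99 / 7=14.14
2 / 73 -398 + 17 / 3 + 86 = -67081 / 219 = -306.31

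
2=2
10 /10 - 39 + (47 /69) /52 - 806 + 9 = -834.99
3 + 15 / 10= 9 / 2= 4.50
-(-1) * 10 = 10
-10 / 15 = -2 / 3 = -0.67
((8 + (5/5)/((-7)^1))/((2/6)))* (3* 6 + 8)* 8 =34320/7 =4902.86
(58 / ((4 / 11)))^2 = 101761 / 4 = 25440.25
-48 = -48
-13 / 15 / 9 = -13 / 135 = -0.10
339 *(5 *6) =10170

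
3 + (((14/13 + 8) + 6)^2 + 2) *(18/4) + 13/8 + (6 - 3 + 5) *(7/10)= 7044841/6760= 1042.14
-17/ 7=-2.43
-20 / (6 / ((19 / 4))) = -95 / 6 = -15.83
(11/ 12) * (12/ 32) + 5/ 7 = 237/ 224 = 1.06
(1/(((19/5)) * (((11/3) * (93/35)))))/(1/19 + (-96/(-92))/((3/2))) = 4025/111507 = 0.04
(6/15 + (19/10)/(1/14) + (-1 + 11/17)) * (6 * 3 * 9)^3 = 1925942184/17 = 113290716.71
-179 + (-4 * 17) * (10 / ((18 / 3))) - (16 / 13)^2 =-148981 / 507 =-293.85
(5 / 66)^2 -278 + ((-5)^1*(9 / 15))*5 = -1276283 / 4356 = -292.99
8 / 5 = 1.60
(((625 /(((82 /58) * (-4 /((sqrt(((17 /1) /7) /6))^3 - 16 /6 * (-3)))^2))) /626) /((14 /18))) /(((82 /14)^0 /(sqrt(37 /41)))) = 3.68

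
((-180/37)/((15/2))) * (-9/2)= 108/37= 2.92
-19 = -19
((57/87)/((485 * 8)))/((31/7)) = 133/3488120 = 0.00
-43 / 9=-4.78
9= 9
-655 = -655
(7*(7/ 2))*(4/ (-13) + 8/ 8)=441/ 26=16.96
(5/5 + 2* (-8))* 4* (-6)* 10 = 3600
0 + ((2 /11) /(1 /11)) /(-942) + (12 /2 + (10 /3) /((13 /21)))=69695 /6123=11.38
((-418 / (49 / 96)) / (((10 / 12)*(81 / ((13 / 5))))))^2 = 120948146176 / 121550625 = 995.04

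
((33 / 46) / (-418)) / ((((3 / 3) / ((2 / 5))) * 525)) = -1 / 764750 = -0.00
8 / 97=0.08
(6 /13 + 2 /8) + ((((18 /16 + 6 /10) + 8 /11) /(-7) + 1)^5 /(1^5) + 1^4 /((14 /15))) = 6841554568814530013 /3603271069798400000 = 1.90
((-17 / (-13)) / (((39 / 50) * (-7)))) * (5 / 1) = -4250 / 3549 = -1.20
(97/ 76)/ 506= 97/ 38456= 0.00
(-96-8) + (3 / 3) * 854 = 750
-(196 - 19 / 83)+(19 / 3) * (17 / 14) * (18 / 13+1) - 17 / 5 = -40974781 / 226590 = -180.83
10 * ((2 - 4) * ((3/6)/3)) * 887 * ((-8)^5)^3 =312085380427939840/3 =104028460142646613.33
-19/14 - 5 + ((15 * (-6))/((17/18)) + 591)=116465/238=489.35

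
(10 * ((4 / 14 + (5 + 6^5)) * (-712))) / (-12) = 96954820 / 21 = 4616896.19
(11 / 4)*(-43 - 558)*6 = -19833 / 2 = -9916.50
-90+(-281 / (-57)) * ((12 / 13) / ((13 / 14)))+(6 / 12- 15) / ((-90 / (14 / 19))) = -24558553 / 288990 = -84.98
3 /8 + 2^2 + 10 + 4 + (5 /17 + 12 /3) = 3083 /136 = 22.67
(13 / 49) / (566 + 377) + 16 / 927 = 751363 / 42833889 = 0.02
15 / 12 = 5 / 4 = 1.25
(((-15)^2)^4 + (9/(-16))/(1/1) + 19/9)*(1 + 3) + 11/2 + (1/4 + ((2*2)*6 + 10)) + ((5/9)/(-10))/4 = 738112503307/72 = 10251562545.93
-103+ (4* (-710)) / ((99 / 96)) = -94279 / 33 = -2856.94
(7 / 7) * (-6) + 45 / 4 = 21 / 4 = 5.25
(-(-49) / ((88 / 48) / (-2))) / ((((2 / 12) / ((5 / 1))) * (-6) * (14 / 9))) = 1890 / 11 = 171.82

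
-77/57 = -1.35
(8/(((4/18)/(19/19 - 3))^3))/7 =-5832/7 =-833.14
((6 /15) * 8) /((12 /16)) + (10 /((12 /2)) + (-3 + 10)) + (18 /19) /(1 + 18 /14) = 13.35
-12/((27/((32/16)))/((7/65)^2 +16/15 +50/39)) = -239336/114075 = -2.10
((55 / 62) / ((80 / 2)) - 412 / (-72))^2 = 657563449 / 19927296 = 33.00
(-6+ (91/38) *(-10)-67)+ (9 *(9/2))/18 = -7197/76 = -94.70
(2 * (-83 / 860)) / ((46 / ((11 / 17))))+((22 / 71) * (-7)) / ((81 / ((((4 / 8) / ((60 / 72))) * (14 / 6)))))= -77748319 / 1933831260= -0.04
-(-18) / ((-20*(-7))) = 9 / 70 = 0.13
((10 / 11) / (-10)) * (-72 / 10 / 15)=12 / 275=0.04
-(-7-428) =435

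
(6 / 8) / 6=1 / 8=0.12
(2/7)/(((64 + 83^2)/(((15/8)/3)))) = 0.00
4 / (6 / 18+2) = 12 / 7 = 1.71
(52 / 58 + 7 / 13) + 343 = 129852 / 377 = 344.44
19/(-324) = -19/324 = -0.06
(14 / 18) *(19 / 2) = 133 / 18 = 7.39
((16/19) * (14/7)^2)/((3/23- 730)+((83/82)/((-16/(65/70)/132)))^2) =-31039275008/6171536809979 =-0.01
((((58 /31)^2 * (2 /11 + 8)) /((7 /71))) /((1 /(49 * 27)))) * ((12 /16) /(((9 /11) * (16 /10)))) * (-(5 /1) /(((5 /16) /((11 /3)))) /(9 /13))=-17931213300 /961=-18658910.82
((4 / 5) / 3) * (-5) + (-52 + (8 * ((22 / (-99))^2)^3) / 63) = -1785641248 / 33480783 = -53.33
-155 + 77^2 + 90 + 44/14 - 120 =40230/7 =5747.14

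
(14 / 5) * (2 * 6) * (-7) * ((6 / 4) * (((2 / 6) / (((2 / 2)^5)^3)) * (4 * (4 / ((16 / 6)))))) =-3528 / 5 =-705.60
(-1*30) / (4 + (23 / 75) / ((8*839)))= -7.50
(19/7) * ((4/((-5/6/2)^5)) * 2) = -37822464/21875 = -1729.03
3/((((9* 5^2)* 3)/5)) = 1/45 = 0.02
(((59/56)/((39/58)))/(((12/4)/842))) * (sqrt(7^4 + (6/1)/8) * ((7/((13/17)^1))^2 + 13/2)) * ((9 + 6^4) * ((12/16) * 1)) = 9562945078215 * sqrt(9607)/492128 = 1904616233.67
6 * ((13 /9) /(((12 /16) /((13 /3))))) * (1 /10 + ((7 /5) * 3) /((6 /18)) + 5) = 39884 /45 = 886.31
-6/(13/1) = -6/13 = -0.46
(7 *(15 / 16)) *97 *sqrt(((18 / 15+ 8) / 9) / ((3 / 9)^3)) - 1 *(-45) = 45+ 2037 *sqrt(690) / 16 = 3389.23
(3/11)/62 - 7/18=-1180/3069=-0.38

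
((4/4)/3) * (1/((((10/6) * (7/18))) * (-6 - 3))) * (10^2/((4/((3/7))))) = -30/49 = -0.61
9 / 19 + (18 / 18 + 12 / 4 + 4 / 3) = 331 / 57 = 5.81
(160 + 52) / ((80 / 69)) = 3657 / 20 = 182.85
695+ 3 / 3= 696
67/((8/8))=67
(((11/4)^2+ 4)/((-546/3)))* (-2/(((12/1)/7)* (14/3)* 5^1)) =37/11648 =0.00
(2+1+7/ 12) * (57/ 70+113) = 342581/ 840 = 407.83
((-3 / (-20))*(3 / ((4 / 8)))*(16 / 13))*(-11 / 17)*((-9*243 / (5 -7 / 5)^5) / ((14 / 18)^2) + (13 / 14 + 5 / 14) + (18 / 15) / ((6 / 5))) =573309 / 216580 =2.65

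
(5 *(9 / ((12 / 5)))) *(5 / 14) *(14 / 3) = 31.25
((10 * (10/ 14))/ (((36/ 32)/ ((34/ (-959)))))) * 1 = -13600/ 60417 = -0.23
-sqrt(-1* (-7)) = -2.65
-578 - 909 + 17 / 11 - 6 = -16406 / 11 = -1491.45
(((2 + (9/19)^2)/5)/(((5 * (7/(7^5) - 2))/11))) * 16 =-7.83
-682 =-682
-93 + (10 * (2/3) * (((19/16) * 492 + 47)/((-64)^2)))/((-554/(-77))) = -632130211/6807552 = -92.86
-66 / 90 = -11 / 15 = -0.73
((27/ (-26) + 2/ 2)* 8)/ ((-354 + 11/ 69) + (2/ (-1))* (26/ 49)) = 13524/ 15598999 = 0.00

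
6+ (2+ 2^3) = 16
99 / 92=1.08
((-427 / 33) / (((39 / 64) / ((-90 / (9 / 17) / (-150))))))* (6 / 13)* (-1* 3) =929152 / 27885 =33.32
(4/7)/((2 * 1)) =2/7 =0.29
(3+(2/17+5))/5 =138/85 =1.62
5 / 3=1.67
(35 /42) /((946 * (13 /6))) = 5 /12298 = 0.00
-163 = -163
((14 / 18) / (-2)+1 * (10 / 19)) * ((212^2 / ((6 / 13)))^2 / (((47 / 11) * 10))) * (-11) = -2581639135504 / 7695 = -335495664.13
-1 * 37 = -37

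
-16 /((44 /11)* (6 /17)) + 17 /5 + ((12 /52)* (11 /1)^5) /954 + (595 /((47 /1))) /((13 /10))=40.76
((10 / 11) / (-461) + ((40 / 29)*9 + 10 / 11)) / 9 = 1958960 / 1323531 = 1.48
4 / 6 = 2 / 3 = 0.67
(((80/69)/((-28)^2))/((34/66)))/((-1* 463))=-55/8870617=-0.00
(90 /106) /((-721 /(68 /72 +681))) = -61375 /76426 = -0.80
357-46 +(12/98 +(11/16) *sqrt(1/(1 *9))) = 311.35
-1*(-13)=13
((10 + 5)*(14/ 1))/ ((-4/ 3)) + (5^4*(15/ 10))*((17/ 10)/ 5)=645/ 4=161.25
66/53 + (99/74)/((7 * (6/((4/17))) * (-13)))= 1.24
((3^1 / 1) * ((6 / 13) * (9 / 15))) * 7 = 378 / 65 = 5.82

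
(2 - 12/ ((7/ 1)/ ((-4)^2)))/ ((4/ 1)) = -89/ 14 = -6.36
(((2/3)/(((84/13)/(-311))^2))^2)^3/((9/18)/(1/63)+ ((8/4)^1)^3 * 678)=19074136928591013081972686907423022896512401/7668908342515229985902297088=2487203664026987.69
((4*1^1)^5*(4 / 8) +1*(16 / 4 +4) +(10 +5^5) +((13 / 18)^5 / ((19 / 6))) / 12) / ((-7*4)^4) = 262442470813 / 44134503727104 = 0.01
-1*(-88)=88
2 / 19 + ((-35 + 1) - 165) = -3779 / 19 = -198.89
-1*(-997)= 997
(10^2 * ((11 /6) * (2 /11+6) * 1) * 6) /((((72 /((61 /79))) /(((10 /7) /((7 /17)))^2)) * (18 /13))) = 9740022500 /15363999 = 633.95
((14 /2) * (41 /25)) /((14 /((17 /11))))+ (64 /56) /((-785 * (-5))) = 766179 /604450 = 1.27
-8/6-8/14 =-40/21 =-1.90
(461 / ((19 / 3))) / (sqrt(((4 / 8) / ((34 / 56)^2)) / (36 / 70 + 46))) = 23511 * sqrt(28490) / 9310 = 426.25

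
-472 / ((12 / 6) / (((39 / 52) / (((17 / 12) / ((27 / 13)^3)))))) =-41806692 / 37349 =-1119.35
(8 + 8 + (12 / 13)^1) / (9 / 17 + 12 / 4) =187 / 39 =4.79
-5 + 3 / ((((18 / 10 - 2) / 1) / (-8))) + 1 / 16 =1841 / 16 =115.06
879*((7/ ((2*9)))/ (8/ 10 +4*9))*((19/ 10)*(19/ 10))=740411/ 22080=33.53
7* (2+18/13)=308/13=23.69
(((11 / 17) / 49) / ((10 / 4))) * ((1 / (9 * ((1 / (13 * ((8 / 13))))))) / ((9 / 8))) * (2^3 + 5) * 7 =18304 / 48195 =0.38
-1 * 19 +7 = -12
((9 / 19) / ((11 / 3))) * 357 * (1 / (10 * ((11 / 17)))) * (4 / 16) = 163863 / 91960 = 1.78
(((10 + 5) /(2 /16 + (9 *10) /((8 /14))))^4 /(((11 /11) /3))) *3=1866240000 /2528484794641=0.00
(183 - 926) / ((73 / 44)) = -32692 / 73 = -447.84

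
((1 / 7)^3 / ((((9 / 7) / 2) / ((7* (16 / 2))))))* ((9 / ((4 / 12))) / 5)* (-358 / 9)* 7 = -5728 / 15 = -381.87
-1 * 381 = -381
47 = 47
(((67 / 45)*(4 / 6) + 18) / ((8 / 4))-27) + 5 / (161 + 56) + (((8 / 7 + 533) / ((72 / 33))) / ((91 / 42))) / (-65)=-380601869 / 19803420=-19.22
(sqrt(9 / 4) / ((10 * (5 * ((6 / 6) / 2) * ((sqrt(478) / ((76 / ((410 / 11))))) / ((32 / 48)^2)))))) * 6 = 836 * sqrt(478) / 1224875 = 0.01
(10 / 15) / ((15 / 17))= 34 / 45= 0.76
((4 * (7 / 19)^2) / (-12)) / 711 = -49 / 770013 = -0.00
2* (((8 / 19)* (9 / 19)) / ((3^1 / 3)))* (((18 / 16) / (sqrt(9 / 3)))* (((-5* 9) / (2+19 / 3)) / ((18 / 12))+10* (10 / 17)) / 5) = 10476* sqrt(3) / 153425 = 0.12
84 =84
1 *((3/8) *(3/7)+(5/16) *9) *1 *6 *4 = 999/14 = 71.36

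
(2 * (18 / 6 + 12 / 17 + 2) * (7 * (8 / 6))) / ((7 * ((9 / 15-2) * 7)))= -3880 / 2499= -1.55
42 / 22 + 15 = 16.91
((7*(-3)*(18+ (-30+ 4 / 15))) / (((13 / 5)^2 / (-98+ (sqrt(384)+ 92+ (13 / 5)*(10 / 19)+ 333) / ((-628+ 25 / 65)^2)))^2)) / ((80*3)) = 215.76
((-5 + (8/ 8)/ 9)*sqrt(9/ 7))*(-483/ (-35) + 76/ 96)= -19261*sqrt(7)/ 630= -80.89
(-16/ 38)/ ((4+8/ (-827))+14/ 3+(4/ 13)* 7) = -0.04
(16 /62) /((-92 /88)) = -176 /713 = -0.25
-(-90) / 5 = 18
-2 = -2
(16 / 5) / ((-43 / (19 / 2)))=-152 / 215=-0.71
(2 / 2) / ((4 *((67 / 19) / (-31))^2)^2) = 120354180241 / 322417936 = 373.29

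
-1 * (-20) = 20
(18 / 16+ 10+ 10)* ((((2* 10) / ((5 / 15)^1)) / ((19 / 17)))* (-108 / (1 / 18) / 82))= -20944170 / 779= -26885.97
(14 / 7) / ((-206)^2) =1 / 21218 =0.00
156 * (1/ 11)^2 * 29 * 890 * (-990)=-362372400/ 11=-32942945.45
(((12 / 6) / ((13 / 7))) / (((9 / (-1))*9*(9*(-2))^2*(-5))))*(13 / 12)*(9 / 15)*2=7 / 656100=0.00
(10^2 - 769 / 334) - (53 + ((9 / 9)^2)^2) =14595 / 334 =43.70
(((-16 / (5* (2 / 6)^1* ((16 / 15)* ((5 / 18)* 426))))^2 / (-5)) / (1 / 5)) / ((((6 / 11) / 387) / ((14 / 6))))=-2413719 / 252050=-9.58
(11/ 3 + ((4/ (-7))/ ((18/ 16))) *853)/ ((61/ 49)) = -189455/ 549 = -345.09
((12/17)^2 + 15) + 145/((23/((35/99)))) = 11665358/658053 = 17.73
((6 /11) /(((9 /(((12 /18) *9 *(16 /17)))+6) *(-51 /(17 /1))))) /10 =-32 /13365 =-0.00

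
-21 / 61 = -0.34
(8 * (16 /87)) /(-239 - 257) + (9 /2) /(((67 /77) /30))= 28034779 /180699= 155.15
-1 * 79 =-79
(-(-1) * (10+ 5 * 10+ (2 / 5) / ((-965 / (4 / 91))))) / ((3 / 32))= 843023744 / 1317225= 640.00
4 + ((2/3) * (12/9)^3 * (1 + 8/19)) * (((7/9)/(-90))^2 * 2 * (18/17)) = 70646372/17660025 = 4.00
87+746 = 833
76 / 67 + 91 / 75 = 11797 / 5025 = 2.35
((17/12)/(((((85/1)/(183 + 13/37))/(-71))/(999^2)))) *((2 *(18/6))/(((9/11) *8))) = -992438568/5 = -198487713.60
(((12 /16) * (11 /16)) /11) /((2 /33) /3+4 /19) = 0.20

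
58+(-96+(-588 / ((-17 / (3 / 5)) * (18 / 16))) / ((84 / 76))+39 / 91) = -37273 / 1785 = -20.88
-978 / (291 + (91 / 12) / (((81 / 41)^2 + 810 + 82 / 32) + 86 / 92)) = -1483578200250 / 441446850707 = -3.36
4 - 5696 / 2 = -2844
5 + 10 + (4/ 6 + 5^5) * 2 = 18799/ 3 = 6266.33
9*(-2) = -18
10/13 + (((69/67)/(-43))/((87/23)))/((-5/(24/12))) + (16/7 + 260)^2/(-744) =-756394992114/8249210515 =-91.69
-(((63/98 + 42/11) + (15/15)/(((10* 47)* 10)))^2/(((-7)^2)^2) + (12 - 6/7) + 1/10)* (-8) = 3538067434934729/39307854451250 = 90.01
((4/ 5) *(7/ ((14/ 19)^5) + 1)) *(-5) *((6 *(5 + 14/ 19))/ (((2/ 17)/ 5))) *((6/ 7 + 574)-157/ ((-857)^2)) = -209712930822444552165/ 1876270420136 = -111771165.06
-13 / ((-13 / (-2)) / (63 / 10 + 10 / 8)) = -151 / 10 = -15.10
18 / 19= 0.95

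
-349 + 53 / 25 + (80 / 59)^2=-30027232 / 87025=-345.04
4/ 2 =2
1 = 1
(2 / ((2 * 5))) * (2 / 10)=0.04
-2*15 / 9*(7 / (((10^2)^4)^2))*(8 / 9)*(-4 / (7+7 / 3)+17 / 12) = -83 / 40500000000000000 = -0.00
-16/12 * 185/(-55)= 148/33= 4.48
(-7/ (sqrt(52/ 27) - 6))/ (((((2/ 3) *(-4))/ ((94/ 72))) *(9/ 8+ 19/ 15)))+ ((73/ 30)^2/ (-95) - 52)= -16871787613/ 322506000 - 141 *sqrt(39)/ 15088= -52.37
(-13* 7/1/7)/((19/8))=-104/19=-5.47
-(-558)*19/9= 1178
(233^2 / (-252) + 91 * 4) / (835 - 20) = 0.18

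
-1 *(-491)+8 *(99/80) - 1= 4999/10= 499.90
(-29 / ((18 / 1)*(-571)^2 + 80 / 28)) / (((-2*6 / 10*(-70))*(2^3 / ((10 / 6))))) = -145 / 11831381568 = -0.00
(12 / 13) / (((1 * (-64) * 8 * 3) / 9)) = -9 / 1664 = -0.01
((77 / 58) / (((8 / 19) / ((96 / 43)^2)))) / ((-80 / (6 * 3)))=-948024 / 268105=-3.54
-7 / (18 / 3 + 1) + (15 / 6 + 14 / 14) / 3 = 1 / 6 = 0.17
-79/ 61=-1.30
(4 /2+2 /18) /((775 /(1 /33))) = 19 /230175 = 0.00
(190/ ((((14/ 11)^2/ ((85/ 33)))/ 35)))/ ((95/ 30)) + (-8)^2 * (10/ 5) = 24271/ 7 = 3467.29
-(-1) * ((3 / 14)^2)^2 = 81 / 38416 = 0.00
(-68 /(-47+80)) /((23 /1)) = -68 /759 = -0.09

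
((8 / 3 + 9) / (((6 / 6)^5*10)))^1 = 1.17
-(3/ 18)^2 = -1/ 36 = -0.03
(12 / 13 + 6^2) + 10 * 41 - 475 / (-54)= 319915 / 702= 455.72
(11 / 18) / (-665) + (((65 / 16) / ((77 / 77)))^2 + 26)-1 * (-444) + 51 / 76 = 746428577 / 1532160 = 487.17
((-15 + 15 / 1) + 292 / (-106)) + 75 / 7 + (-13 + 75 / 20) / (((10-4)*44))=3104641 / 391776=7.92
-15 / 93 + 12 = 367 / 31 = 11.84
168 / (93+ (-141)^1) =-7 / 2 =-3.50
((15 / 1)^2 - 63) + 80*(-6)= -318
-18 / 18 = -1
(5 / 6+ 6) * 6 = 41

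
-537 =-537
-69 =-69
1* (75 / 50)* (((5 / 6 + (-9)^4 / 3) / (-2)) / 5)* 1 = -13127 / 40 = -328.18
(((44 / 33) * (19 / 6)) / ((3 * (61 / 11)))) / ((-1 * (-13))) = 418 / 21411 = 0.02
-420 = -420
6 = 6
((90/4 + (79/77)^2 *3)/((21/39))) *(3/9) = 1318421/83006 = 15.88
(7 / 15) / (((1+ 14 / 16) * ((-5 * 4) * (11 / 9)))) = -14 / 1375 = -0.01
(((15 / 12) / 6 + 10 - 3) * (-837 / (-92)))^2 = 2329703289 / 541696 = 4300.76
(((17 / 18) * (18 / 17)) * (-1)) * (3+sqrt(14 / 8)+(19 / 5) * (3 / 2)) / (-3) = sqrt(7) / 6+29 / 10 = 3.34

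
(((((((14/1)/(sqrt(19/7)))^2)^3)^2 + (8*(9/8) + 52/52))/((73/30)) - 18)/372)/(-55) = -33349910477255241631/11711131157330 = -2847710.44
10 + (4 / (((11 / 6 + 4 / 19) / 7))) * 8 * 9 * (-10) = -2295910 / 233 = -9853.69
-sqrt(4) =-2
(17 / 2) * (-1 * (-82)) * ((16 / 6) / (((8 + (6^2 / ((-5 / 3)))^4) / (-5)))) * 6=-4356250 / 17006737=-0.26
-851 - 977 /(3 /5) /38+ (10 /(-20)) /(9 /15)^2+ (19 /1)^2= -91355 /171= -534.24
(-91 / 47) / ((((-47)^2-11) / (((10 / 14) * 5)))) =-0.00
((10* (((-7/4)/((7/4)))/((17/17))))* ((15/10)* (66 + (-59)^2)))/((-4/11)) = 585255/4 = 146313.75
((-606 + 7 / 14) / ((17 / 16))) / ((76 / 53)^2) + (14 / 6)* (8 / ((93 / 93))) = -9517753 / 36822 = -258.48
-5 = -5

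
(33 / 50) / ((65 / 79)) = 0.80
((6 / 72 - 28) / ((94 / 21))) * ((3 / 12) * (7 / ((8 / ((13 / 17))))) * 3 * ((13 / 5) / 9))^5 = -0.00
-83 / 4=-20.75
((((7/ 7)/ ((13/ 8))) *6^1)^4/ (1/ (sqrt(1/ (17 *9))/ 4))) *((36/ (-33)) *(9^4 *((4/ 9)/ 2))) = -7739670528 *sqrt(17)/ 5340907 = -5974.92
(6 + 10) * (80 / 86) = 640 / 43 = 14.88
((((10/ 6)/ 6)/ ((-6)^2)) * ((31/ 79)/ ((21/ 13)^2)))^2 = 686178025/ 509660966251584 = 0.00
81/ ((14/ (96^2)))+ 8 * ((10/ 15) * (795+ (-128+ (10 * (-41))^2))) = 20021648/ 21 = 953411.81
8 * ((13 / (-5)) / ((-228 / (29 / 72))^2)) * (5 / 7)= -10933 / 235799424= -0.00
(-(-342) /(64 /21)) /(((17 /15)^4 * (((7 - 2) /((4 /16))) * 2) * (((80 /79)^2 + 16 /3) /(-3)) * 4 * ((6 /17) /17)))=-97249602375 /10066558976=-9.66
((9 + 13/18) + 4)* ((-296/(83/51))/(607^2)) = -621452/91743801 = -0.01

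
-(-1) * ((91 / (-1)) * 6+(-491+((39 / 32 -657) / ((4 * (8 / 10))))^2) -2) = 10736888009 / 262144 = 40957.98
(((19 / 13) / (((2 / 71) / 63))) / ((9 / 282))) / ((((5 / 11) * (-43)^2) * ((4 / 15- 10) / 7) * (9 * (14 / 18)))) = -43938279 / 3509402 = -12.52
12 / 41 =0.29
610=610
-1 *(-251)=251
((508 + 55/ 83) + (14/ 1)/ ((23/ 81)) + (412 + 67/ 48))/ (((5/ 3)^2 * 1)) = 267023757/ 763600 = 349.69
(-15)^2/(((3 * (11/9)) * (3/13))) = 2925/11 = 265.91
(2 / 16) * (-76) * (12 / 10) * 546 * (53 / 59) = -1649466 / 295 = -5591.41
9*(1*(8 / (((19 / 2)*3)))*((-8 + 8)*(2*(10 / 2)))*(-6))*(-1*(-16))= 0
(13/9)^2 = 169/81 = 2.09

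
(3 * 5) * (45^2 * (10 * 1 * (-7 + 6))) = -303750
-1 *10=-10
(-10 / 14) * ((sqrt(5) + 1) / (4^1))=-5 * sqrt(5) / 28 - 5 / 28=-0.58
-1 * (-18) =18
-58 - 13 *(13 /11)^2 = -9215 /121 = -76.16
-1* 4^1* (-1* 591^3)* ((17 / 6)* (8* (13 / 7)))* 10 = 2433063503520 / 7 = 347580500502.86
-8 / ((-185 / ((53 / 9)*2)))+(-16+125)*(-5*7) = -6351127 / 1665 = -3814.49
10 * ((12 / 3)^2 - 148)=-1320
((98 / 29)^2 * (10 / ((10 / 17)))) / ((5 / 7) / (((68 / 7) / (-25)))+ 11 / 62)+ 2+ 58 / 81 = -3025547716 / 26499069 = -114.18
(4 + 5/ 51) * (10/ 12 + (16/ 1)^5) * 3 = 1314915349/ 102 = 12891326.95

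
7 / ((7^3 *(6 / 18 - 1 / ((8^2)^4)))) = 0.06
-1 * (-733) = 733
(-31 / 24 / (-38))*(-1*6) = -0.20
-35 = -35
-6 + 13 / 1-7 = 0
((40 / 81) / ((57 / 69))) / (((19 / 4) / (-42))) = -51520 / 9747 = -5.29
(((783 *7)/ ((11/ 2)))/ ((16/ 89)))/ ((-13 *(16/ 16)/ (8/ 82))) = -487809/ 11726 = -41.60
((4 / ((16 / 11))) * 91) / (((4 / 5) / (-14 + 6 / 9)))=-25025 / 6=-4170.83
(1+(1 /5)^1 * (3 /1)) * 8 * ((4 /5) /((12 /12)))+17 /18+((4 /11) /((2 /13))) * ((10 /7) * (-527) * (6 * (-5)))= 1850157541 /34650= 53395.60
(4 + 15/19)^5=6240321451/2476099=2520.22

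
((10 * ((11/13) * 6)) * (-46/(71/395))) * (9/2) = -53964900/923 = -58466.85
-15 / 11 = -1.36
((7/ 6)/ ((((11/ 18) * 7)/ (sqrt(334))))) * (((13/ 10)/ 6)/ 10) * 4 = 13 * sqrt(334)/ 550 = 0.43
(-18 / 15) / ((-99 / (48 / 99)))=32 / 5445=0.01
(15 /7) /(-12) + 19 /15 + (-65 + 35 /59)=-1569037 /24780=-63.32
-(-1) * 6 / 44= 3 / 22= 0.14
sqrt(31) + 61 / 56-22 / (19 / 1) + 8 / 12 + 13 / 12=7.25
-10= -10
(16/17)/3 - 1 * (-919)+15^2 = 58360/51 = 1144.31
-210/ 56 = -15/ 4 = -3.75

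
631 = 631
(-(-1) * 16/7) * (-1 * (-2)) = 32/7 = 4.57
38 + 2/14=267/7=38.14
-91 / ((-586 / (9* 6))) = 2457 / 293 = 8.39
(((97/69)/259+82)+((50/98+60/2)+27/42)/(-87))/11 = 197467537/26603962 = 7.42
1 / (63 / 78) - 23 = -21.76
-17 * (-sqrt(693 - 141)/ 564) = 17 * sqrt(138)/ 282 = 0.71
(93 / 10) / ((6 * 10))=31 / 200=0.16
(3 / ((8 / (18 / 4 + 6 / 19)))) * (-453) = -248697 / 304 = -818.08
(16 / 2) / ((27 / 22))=176 / 27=6.52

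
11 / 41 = 0.27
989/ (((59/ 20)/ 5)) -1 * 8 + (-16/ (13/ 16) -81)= 1202333/ 767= 1567.58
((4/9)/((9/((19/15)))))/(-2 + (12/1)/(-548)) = -0.03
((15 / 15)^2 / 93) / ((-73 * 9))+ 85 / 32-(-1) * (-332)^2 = 215518685521 / 1955232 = 110226.66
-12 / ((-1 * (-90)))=-2 / 15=-0.13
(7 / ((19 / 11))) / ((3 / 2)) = 154 / 57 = 2.70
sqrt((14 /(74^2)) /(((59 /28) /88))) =28 * sqrt(649) /2183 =0.33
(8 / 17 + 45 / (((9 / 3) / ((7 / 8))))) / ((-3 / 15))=-9245 / 136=-67.98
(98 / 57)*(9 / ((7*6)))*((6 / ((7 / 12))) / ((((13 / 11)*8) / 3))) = 297 / 247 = 1.20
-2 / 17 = -0.12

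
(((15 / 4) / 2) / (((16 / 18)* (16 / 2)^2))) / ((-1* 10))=-27 / 8192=-0.00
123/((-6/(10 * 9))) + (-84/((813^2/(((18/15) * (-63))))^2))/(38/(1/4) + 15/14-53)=-1845.00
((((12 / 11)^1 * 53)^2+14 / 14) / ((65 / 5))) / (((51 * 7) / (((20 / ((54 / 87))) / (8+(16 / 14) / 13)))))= 3451145 / 1202256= 2.87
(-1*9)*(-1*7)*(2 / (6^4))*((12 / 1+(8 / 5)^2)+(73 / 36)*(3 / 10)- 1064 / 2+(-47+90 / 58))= -68485697 / 1252800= -54.67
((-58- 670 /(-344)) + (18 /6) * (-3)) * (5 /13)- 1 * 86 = -248241 /2236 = -111.02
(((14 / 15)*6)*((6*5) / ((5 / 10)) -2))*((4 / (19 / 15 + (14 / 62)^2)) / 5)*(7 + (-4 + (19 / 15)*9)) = 674206848 / 237425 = 2839.66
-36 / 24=-1.50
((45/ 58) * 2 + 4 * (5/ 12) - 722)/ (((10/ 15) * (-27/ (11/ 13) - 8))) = 343937/ 12731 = 27.02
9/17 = 0.53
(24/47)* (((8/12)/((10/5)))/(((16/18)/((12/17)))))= 108/799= 0.14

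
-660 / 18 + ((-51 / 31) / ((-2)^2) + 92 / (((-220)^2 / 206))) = -41283191 / 1125300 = -36.69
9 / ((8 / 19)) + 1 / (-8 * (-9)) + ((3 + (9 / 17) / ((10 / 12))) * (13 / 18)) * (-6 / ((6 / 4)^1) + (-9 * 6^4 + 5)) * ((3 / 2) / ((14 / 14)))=-140485363 / 3060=-45910.25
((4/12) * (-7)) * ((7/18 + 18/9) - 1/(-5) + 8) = -6671/270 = -24.71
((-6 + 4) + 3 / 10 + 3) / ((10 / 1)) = 13 / 100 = 0.13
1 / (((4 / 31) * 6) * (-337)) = -31 / 8088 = -0.00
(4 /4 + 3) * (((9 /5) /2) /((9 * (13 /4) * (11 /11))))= 8 /65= 0.12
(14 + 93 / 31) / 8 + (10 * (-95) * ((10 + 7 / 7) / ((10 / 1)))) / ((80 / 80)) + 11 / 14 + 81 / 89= -5189237 / 4984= -1041.18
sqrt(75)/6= 5 *sqrt(3)/6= 1.44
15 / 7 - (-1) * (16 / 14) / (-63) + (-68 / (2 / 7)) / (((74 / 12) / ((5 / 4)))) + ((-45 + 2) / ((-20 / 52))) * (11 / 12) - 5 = 16762391 / 326340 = 51.36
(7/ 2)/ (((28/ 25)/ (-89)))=-2225/ 8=-278.12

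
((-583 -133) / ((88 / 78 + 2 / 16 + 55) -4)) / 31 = -223392 / 505393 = -0.44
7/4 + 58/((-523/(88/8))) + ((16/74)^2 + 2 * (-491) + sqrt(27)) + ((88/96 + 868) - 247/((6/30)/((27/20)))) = -15291389941/8591844 + 3 * sqrt(3) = -1774.56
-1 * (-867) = 867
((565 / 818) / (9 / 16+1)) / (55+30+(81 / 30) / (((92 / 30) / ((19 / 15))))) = 83168 / 16201717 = 0.01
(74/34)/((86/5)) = 185/1462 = 0.13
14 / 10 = 7 / 5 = 1.40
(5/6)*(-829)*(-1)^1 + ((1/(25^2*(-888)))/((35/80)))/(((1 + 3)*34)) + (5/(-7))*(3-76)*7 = 34866256249/33022500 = 1055.83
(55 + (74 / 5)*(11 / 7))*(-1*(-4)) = 10956 / 35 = 313.03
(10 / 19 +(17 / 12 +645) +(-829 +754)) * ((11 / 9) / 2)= 1434433 / 4104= 349.52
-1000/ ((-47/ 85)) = 85000/ 47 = 1808.51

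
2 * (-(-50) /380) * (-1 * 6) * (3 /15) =-0.32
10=10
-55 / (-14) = 55 / 14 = 3.93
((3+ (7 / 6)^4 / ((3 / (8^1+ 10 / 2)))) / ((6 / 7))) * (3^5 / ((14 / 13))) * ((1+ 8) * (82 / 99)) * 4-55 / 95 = 434212475 / 5016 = 86565.49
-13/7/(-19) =13/133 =0.10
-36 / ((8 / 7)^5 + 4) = -50421 / 8333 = -6.05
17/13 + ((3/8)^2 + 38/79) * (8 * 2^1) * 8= 83061/1027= 80.88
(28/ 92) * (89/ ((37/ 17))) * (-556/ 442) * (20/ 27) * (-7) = 24247160/ 298701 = 81.18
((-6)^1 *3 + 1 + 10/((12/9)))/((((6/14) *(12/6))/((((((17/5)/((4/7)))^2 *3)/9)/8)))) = -1883413/115200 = -16.35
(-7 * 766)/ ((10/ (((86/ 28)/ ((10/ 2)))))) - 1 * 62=-391.38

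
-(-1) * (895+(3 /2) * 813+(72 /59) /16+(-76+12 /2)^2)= 413860 /59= 7014.58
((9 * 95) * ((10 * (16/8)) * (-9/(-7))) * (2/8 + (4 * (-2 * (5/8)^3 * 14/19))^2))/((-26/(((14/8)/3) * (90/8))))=-26062995375/2023424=-12880.64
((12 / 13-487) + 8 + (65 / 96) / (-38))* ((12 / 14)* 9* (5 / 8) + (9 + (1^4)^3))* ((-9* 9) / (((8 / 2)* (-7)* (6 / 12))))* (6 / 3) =-81995.69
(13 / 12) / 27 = 0.04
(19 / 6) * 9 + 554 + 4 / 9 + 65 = 11663 / 18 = 647.94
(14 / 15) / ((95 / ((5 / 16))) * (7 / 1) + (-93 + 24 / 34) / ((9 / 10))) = 0.00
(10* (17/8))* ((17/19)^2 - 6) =-159545/1444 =-110.49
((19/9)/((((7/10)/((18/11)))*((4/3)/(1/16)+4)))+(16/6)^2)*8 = 40504/693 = 58.45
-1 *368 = -368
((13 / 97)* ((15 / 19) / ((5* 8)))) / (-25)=-0.00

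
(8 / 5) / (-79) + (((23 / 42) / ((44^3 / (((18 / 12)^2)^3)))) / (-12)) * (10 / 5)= -0.02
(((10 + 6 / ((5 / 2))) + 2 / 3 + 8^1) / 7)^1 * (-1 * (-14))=632 / 15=42.13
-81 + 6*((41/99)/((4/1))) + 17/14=-18287/231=-79.16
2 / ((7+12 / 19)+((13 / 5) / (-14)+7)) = 2660 / 19213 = 0.14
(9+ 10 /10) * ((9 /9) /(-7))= -10 /7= -1.43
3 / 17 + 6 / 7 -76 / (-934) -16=-827205 / 55573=-14.89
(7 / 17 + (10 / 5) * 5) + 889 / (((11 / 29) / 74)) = 173446.23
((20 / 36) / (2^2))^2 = 25 / 1296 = 0.02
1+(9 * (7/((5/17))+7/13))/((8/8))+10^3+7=79758/65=1227.05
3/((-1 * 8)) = -3/8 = -0.38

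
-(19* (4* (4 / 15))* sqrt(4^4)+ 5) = -4939 / 15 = -329.27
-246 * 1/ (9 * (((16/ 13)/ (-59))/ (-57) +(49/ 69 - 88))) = 27484678/ 87772811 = 0.31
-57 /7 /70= -57 /490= -0.12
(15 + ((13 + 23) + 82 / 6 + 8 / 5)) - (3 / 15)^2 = 4967 / 75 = 66.23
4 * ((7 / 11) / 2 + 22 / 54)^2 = 185761 / 88209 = 2.11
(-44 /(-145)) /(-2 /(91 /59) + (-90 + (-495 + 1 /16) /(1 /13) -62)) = -64064 /1390749665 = -0.00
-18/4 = -4.50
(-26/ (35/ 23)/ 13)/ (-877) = 46/ 30695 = 0.00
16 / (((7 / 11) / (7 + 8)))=2640 / 7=377.14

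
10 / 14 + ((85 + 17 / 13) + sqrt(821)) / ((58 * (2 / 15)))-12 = -661 / 5278 + 15 * sqrt(821) / 116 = 3.58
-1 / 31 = -0.03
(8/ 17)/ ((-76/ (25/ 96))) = -25/ 15504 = -0.00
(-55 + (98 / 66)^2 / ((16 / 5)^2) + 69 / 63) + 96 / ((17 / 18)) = 1591007807 / 33175296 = 47.96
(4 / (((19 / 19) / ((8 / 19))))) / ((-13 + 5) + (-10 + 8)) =-16 / 95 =-0.17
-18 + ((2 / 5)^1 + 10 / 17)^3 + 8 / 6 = -28928138 / 1842375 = -15.70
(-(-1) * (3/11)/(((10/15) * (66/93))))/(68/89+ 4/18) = 223479/382360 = 0.58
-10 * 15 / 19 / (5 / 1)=-30 / 19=-1.58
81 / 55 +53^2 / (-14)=-153361 / 770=-199.17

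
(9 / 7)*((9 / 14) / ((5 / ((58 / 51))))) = 783 / 4165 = 0.19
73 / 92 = 0.79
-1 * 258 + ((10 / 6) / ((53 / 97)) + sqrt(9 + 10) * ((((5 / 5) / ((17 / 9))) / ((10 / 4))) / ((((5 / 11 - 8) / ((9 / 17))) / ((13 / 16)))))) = -255.00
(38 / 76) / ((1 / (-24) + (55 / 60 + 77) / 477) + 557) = 5724 / 6377929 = 0.00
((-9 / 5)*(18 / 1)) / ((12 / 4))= -54 / 5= -10.80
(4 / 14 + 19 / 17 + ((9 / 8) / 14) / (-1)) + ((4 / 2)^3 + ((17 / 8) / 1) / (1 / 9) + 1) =56069 / 1904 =29.45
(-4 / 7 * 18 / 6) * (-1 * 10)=120 / 7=17.14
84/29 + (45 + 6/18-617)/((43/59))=-2923529/3741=-781.48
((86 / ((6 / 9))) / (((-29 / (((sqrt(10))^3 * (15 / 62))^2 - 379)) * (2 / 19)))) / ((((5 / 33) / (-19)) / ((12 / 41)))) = -2839678055478 / 5713145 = -497042.88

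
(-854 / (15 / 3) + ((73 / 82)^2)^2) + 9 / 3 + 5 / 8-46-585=-180294151689 / 226060880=-797.55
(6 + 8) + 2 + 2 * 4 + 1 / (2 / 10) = 29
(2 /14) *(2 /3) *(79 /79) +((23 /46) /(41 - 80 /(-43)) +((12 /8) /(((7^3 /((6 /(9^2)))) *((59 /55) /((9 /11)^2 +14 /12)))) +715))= 7921350384340 /11077146927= 715.11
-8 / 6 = -4 / 3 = -1.33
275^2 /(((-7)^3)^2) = 0.64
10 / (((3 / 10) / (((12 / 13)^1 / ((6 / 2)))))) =400 / 39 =10.26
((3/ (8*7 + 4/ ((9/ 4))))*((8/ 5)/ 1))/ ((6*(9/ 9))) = 9/ 650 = 0.01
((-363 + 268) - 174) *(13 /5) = -3497 /5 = -699.40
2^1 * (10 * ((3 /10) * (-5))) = -30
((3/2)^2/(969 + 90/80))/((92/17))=51/119002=0.00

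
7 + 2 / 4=15 / 2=7.50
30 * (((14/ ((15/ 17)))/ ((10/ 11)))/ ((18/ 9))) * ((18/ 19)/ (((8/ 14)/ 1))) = 82467/ 190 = 434.04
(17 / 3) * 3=17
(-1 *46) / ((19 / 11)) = -506 / 19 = -26.63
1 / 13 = 0.08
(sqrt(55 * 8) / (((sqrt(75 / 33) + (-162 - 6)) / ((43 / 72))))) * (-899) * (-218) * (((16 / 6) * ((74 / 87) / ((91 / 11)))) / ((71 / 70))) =-2914216117120 * sqrt(110) / 7736450319 - 260197867600 * sqrt(10) / 23209350957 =-3986.17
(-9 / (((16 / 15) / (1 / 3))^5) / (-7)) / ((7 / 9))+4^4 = 13153590469 / 51380224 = 256.00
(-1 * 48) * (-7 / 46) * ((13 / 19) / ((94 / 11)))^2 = 858858 / 18341327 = 0.05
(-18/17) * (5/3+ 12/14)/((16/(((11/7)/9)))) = -583/19992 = -0.03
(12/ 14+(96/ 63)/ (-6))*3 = 38/ 21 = 1.81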